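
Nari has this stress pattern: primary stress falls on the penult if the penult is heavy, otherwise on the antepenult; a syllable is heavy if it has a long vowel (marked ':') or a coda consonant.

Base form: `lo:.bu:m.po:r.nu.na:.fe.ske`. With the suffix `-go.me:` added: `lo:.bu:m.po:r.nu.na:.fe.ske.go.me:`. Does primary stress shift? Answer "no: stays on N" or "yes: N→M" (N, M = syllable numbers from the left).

Base `lo:.bu:m.po:r.nu.na:.fe.ske` (7 syllables):
  Weights: 5 na: H, 6 fe L, 7 ske L.
  The penult (syllable 6, fe) is light, so stress falls on the antepenult (syllable 5, na:).
  → primary stress on syllable 5.
Suffixed `lo:.bu:m.po:r.nu.na:.fe.ske.go.me:` (9 syllables):
  Weights: 7 ske L, 8 go L, 9 me: H.
  The penult (syllable 8, go) is light, so stress falls on the antepenult (syllable 7, ske).
  → primary stress on syllable 7.

yes: 5→7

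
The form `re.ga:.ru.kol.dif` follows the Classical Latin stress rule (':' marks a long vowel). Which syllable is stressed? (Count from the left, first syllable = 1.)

4

Classical Latin: stress the penult if heavy (long vowel or closed), else the antepenult.
Weights: 3 ru L, 4 kol H, 5 dif H.
The penult (syllable 4, kol) is heavy, so it takes stress.
Stress on syllable 4: re.ga:.ru.ˈkol.dif.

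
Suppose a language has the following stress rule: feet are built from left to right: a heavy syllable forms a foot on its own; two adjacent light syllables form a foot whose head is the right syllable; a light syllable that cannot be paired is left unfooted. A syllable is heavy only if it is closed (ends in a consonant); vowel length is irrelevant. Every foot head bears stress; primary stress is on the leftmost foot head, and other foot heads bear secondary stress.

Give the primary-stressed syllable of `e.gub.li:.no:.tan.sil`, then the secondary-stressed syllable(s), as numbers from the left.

Weights: 1 e L, 2 gub H, 3 li: L, 4 no: L, 5 tan H, 6 sil H.
Parse left to right (heavy = foot alone; LL = one foot; stranded L unfooted): e (ˈgub) (li:.ˈno:) (ˈtan) (ˈsil).
Foot heads: 2, 4, 5, 6.
Primary stress on the leftmost head = syllable 2.
Secondary stress on 4, 5, 6: e.ˈgub.li:.ˌno:.ˌtan.ˌsil.

primary 2, secondary 4, 5, 6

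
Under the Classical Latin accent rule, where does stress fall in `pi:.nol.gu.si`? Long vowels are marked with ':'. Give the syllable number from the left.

2

Classical Latin: stress the penult if heavy (long vowel or closed), else the antepenult.
Weights: 2 nol H, 3 gu L, 4 si L.
The penult (syllable 3, gu) is light, so stress falls on the antepenult (syllable 2, nol).
Stress on syllable 2: pi:.ˈnol.gu.si.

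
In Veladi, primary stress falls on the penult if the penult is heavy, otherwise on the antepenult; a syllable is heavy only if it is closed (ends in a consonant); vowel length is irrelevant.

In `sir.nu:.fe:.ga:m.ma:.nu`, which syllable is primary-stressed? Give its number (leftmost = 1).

Weights: 4 ga:m H, 5 ma: L, 6 nu L.
The penult (syllable 5, ma:) is light, so stress falls on the antepenult (syllable 4, ga:m).
Primary stress: syllable 4 → sir.nu:.fe:.ˈga:m.ma:.nu.

4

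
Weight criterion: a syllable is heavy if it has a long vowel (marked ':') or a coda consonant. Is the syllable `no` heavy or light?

`no`: short vowel, open (no coda). Short vowel, open → light.

light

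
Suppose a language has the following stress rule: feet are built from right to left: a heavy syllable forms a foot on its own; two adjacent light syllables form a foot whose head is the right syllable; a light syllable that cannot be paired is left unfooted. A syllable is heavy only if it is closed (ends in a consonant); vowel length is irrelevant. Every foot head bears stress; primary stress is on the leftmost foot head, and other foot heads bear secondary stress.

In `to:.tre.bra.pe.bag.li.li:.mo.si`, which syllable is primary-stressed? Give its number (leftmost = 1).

2

Weights: 1 to: L, 2 tre L, 3 bra L, 4 pe L, 5 bag H, 6 li L, 7 li: L, 8 mo L, 9 si L.
Parse right to left (heavy = foot alone; LL = one foot; stranded L unfooted): (to:.ˈtre) (bra.ˈpe) (ˈbag) (li.ˈli:) (mo.ˈsi).
Foot heads: 2, 4, 5, 7, 9.
Primary stress on the leftmost head = syllable 2.
Primary stress: syllable 2 → to:.ˈtre.bra.pe.bag.li.li:.mo.si.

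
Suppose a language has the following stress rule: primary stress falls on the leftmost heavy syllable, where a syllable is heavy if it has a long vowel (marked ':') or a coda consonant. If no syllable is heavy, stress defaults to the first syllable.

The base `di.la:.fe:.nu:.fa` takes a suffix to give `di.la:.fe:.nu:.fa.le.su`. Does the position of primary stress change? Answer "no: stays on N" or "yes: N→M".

no: stays on 2

Base `di.la:.fe:.nu:.fa` (5 syllables):
  Weights: 1 di L, 2 la: H, 3 fe: H, 4 nu: H, 5 fa L.
  Heavy syllables in the domain: 2, 3, 4. The leftmost is syllable 2 (la:).
  → primary stress on syllable 2.
Suffixed `di.la:.fe:.nu:.fa.le.su` (7 syllables):
  Weights: 1 di L, 2 la: H, 3 fe: H, 4 nu: H, 5 fa L, 6 le L, 7 su L.
  Heavy syllables in the domain: 2, 3, 4. The leftmost is syllable 2 (la:).
  → primary stress on syllable 2.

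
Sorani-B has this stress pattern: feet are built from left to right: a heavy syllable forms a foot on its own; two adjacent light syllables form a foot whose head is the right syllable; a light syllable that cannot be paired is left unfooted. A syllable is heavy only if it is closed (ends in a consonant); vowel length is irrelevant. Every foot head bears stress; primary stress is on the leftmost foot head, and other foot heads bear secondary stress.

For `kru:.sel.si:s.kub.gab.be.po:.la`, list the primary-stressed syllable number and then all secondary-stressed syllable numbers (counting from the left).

primary 2, secondary 3, 4, 5, 7

Weights: 1 kru: L, 2 sel H, 3 si:s H, 4 kub H, 5 gab H, 6 be L, 7 po: L, 8 la L.
Parse left to right (heavy = foot alone; LL = one foot; stranded L unfooted): kru: (ˈsel) (ˈsi:s) (ˈkub) (ˈgab) (be.ˈpo:) la.
Foot heads: 2, 3, 4, 5, 7.
Primary stress on the leftmost head = syllable 2.
Secondary stress on 3, 4, 5, 7: kru:.ˈsel.ˌsi:s.ˌkub.ˌgab.be.ˌpo:.la.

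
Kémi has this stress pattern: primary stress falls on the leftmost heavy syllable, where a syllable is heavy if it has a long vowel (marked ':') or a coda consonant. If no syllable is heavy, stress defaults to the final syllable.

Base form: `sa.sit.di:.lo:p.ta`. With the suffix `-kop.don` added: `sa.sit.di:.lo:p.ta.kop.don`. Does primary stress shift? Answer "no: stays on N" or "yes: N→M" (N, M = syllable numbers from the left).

no: stays on 2

Base `sa.sit.di:.lo:p.ta` (5 syllables):
  Weights: 1 sa L, 2 sit H, 3 di: H, 4 lo:p H, 5 ta L.
  Heavy syllables in the domain: 2, 3, 4. The leftmost is syllable 2 (sit).
  → primary stress on syllable 2.
Suffixed `sa.sit.di:.lo:p.ta.kop.don` (7 syllables):
  Weights: 1 sa L, 2 sit H, 3 di: H, 4 lo:p H, 5 ta L, 6 kop H, 7 don H.
  Heavy syllables in the domain: 2, 3, 4, 6, 7. The leftmost is syllable 2 (sit).
  → primary stress on syllable 2.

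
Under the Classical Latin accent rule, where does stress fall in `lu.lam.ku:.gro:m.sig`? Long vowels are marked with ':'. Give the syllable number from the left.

Classical Latin: stress the penult if heavy (long vowel or closed), else the antepenult.
Weights: 3 ku: H, 4 gro:m H, 5 sig H.
The penult (syllable 4, gro:m) is heavy, so it takes stress.
Stress on syllable 4: lu.lam.ku:.ˈgro:m.sig.

4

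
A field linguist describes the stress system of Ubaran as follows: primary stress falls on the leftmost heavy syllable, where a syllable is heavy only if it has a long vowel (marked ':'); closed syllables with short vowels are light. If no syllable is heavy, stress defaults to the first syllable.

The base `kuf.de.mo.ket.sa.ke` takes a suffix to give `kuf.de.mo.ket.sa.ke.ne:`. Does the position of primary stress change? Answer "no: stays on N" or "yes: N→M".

yes: 1→7

Base `kuf.de.mo.ket.sa.ke` (6 syllables):
  Weights: 1 kuf L, 2 de L, 3 mo L, 4 ket L, 5 sa L, 6 ke L.
  No heavy syllable in the domain; default to the first syllable = syllable 1.
  → primary stress on syllable 1.
Suffixed `kuf.de.mo.ket.sa.ke.ne:` (7 syllables):
  Weights: 1 kuf L, 2 de L, 3 mo L, 4 ket L, 5 sa L, 6 ke L, 7 ne: H.
  Heavy syllables in the domain: 7. The leftmost is syllable 7 (ne:).
  → primary stress on syllable 7.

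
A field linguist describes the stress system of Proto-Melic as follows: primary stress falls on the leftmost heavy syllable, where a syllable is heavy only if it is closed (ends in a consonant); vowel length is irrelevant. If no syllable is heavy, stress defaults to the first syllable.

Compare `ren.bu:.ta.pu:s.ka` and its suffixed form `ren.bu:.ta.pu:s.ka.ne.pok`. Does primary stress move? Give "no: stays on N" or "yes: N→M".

no: stays on 1

Base `ren.bu:.ta.pu:s.ka` (5 syllables):
  Weights: 1 ren H, 2 bu: L, 3 ta L, 4 pu:s H, 5 ka L.
  Heavy syllables in the domain: 1, 4. The leftmost is syllable 1 (ren).
  → primary stress on syllable 1.
Suffixed `ren.bu:.ta.pu:s.ka.ne.pok` (7 syllables):
  Weights: 1 ren H, 2 bu: L, 3 ta L, 4 pu:s H, 5 ka L, 6 ne L, 7 pok H.
  Heavy syllables in the domain: 1, 4, 7. The leftmost is syllable 1 (ren).
  → primary stress on syllable 1.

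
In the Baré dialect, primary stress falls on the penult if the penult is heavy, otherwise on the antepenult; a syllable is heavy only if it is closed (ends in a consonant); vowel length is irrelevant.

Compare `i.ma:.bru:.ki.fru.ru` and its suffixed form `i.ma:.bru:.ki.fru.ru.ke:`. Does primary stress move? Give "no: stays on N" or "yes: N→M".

Base `i.ma:.bru:.ki.fru.ru` (6 syllables):
  Weights: 4 ki L, 5 fru L, 6 ru L.
  The penult (syllable 5, fru) is light, so stress falls on the antepenult (syllable 4, ki).
  → primary stress on syllable 4.
Suffixed `i.ma:.bru:.ki.fru.ru.ke:` (7 syllables):
  Weights: 5 fru L, 6 ru L, 7 ke: L.
  The penult (syllable 6, ru) is light, so stress falls on the antepenult (syllable 5, fru).
  → primary stress on syllable 5.

yes: 4→5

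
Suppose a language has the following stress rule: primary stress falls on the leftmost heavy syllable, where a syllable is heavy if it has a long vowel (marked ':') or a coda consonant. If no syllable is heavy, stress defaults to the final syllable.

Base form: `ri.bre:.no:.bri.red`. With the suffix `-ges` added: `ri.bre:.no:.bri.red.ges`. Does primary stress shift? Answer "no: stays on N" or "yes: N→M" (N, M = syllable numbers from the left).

no: stays on 2

Base `ri.bre:.no:.bri.red` (5 syllables):
  Weights: 1 ri L, 2 bre: H, 3 no: H, 4 bri L, 5 red H.
  Heavy syllables in the domain: 2, 3, 5. The leftmost is syllable 2 (bre:).
  → primary stress on syllable 2.
Suffixed `ri.bre:.no:.bri.red.ges` (6 syllables):
  Weights: 1 ri L, 2 bre: H, 3 no: H, 4 bri L, 5 red H, 6 ges H.
  Heavy syllables in the domain: 2, 3, 5, 6. The leftmost is syllable 2 (bre:).
  → primary stress on syllable 2.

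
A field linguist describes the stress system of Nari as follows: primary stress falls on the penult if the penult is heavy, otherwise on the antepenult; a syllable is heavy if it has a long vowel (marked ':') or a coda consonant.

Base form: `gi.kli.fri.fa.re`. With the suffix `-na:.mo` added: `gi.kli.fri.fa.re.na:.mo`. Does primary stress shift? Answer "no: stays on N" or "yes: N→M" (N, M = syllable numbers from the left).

yes: 3→6

Base `gi.kli.fri.fa.re` (5 syllables):
  Weights: 3 fri L, 4 fa L, 5 re L.
  The penult (syllable 4, fa) is light, so stress falls on the antepenult (syllable 3, fri).
  → primary stress on syllable 3.
Suffixed `gi.kli.fri.fa.re.na:.mo` (7 syllables):
  Weights: 5 re L, 6 na: H, 7 mo L.
  The penult (syllable 6, na:) is heavy, so it takes stress.
  → primary stress on syllable 6.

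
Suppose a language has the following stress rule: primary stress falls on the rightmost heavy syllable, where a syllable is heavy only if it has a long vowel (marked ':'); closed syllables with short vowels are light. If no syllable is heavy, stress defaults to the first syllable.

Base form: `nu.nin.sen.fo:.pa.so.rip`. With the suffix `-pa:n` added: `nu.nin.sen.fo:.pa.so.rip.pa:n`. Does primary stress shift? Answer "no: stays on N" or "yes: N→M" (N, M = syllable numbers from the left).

yes: 4→8

Base `nu.nin.sen.fo:.pa.so.rip` (7 syllables):
  Weights: 1 nu L, 2 nin L, 3 sen L, 4 fo: H, 5 pa L, 6 so L, 7 rip L.
  Heavy syllables in the domain: 4. The rightmost is syllable 4 (fo:).
  → primary stress on syllable 4.
Suffixed `nu.nin.sen.fo:.pa.so.rip.pa:n` (8 syllables):
  Weights: 1 nu L, 2 nin L, 3 sen L, 4 fo: H, 5 pa L, 6 so L, 7 rip L, 8 pa:n H.
  Heavy syllables in the domain: 4, 8. The rightmost is syllable 8 (pa:n).
  → primary stress on syllable 8.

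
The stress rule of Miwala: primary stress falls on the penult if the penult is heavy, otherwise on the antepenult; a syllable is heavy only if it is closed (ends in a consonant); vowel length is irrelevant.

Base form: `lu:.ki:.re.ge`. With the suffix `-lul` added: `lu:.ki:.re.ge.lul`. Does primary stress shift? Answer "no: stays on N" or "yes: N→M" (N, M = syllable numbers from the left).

Base `lu:.ki:.re.ge` (4 syllables):
  Weights: 2 ki: L, 3 re L, 4 ge L.
  The penult (syllable 3, re) is light, so stress falls on the antepenult (syllable 2, ki:).
  → primary stress on syllable 2.
Suffixed `lu:.ki:.re.ge.lul` (5 syllables):
  Weights: 3 re L, 4 ge L, 5 lul H.
  The penult (syllable 4, ge) is light, so stress falls on the antepenult (syllable 3, re).
  → primary stress on syllable 3.

yes: 2→3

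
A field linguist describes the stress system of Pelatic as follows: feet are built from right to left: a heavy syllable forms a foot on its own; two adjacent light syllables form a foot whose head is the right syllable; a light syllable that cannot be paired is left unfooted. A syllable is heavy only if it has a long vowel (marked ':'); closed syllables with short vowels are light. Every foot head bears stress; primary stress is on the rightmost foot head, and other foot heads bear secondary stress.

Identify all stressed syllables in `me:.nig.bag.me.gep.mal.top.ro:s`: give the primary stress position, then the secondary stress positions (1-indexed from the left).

primary 8, secondary 1, 3, 5, 7

Weights: 1 me: H, 2 nig L, 3 bag L, 4 me L, 5 gep L, 6 mal L, 7 top L, 8 ro:s H.
Parse right to left (heavy = foot alone; LL = one foot; stranded L unfooted): (ˈme:) (nig.ˈbag) (me.ˈgep) (mal.ˈtop) (ˈro:s).
Foot heads: 1, 3, 5, 7, 8.
Primary stress on the rightmost head = syllable 8.
Secondary stress on 1, 3, 5, 7: ˌme:.nig.ˌbag.me.ˌgep.mal.ˌtop.ˈro:s.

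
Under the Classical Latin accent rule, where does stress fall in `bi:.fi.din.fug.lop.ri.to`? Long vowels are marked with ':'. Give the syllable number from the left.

Classical Latin: stress the penult if heavy (long vowel or closed), else the antepenult.
Weights: 5 lop H, 6 ri L, 7 to L.
The penult (syllable 6, ri) is light, so stress falls on the antepenult (syllable 5, lop).
Stress on syllable 5: bi:.fi.din.fug.ˈlop.ri.to.

5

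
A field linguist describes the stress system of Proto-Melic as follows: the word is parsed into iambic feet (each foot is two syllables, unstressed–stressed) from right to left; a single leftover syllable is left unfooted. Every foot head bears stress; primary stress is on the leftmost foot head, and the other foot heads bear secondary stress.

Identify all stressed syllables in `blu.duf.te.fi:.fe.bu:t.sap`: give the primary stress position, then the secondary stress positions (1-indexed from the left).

primary 3, secondary 5, 7

Parse right to left into iambic (σˈσ) feet: blu (duf.ˈte) (fi:.ˈfe) (bu:t.ˈsap). Syllable 1 is left unfooted.
Foot heads (stressed positions): 3, 5, 7.
End Rule Leftmost: primary stress on the leftmost head = syllable 3.
Secondary stress on 5, 7: blu.duf.ˈte.fi:.ˌfe.bu:t.ˌsap.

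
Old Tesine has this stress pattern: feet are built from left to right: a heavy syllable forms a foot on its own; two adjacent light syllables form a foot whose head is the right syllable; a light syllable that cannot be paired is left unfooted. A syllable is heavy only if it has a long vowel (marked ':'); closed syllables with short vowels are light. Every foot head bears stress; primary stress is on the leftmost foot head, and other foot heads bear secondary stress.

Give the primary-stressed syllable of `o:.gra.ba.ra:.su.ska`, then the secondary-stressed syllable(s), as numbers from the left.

Weights: 1 o: H, 2 gra L, 3 ba L, 4 ra: H, 5 su L, 6 ska L.
Parse left to right (heavy = foot alone; LL = one foot; stranded L unfooted): (ˈo:) (gra.ˈba) (ˈra:) (su.ˈska).
Foot heads: 1, 3, 4, 6.
Primary stress on the leftmost head = syllable 1.
Secondary stress on 3, 4, 6: ˈo:.gra.ˌba.ˌra:.su.ˌska.

primary 1, secondary 3, 4, 6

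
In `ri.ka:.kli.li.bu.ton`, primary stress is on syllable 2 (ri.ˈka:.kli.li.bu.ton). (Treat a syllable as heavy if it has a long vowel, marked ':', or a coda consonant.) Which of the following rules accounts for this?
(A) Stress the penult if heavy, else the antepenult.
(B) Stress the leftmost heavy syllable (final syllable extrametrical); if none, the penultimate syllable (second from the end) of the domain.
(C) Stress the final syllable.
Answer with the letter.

Rule A → syllable 4 (observed: 2).
Rule B → syllable 2 ✓.
Rule C → syllable 6 (observed: 2).

B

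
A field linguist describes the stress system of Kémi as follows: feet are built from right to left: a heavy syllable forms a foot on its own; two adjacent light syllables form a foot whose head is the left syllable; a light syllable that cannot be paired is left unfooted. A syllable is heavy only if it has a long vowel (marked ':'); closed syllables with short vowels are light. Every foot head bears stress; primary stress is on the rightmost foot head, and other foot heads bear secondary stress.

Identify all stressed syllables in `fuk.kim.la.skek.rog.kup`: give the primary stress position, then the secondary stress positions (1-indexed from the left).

primary 5, secondary 1, 3

Weights: 1 fuk L, 2 kim L, 3 la L, 4 skek L, 5 rog L, 6 kup L.
Parse right to left (heavy = foot alone; LL = one foot; stranded L unfooted): (ˈfuk.kim) (ˈla.skek) (ˈrog.kup).
Foot heads: 1, 3, 5.
Primary stress on the rightmost head = syllable 5.
Secondary stress on 1, 3: ˌfuk.kim.ˌla.skek.ˈrog.kup.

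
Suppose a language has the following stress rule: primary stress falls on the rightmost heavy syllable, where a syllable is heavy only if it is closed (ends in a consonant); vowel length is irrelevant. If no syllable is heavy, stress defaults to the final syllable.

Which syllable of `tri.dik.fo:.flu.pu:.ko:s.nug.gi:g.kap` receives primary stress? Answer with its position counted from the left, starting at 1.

Weights: 1 tri L, 2 dik H, 3 fo: L, 4 flu L, 5 pu: L, 6 ko:s H, 7 nug H, 8 gi:g H, 9 kap H.
Heavy syllables in the domain: 2, 6, 7, 8, 9. The rightmost is syllable 9 (kap).
Primary stress: syllable 9 → tri.dik.fo:.flu.pu:.ko:s.nug.gi:g.ˈkap.

9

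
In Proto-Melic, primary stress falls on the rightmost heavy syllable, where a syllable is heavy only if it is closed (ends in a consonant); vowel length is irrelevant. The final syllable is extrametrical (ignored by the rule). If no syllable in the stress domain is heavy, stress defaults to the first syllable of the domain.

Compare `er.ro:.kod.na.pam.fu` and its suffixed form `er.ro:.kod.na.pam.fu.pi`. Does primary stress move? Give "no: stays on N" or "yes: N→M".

Base `er.ro:.kod.na.pam.fu` (6 syllables):
  The final syllable (6, fu) is extrametrical; the stress domain is syllables 1–5.
  Weights: 1 er H, 2 ro: L, 3 kod H, 4 na L, 5 pam H.
  Heavy syllables in the domain: 1, 3, 5. The rightmost is syllable 5 (pam).
  → primary stress on syllable 5.
Suffixed `er.ro:.kod.na.pam.fu.pi` (7 syllables):
  The final syllable (7, pi) is extrametrical; the stress domain is syllables 1–6.
  Weights: 1 er H, 2 ro: L, 3 kod H, 4 na L, 5 pam H, 6 fu L.
  Heavy syllables in the domain: 1, 3, 5. The rightmost is syllable 5 (pam).
  → primary stress on syllable 5.

no: stays on 5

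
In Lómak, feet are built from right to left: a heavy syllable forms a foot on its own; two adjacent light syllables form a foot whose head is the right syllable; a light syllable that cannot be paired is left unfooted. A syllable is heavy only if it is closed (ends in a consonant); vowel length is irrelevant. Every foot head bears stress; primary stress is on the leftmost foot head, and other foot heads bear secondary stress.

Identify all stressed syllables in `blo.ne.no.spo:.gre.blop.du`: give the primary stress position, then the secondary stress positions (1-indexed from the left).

primary 3, secondary 5, 6

Weights: 1 blo L, 2 ne L, 3 no L, 4 spo: L, 5 gre L, 6 blop H, 7 du L.
Parse right to left (heavy = foot alone; LL = one foot; stranded L unfooted): blo (ne.ˈno) (spo:.ˈgre) (ˈblop) du.
Foot heads: 3, 5, 6.
Primary stress on the leftmost head = syllable 3.
Secondary stress on 5, 6: blo.ne.ˈno.spo:.ˌgre.ˌblop.du.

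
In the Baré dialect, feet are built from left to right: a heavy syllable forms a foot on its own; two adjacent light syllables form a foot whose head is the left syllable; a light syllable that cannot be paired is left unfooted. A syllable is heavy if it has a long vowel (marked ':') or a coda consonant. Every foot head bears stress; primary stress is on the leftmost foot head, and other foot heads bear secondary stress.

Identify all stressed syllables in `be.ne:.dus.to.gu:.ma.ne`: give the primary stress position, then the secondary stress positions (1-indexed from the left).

Weights: 1 be L, 2 ne: H, 3 dus H, 4 to L, 5 gu: H, 6 ma L, 7 ne L.
Parse left to right (heavy = foot alone; LL = one foot; stranded L unfooted): be (ˈne:) (ˈdus) to (ˈgu:) (ˈma.ne).
Foot heads: 2, 3, 5, 6.
Primary stress on the leftmost head = syllable 2.
Secondary stress on 3, 5, 6: be.ˈne:.ˌdus.to.ˌgu:.ˌma.ne.

primary 2, secondary 3, 5, 6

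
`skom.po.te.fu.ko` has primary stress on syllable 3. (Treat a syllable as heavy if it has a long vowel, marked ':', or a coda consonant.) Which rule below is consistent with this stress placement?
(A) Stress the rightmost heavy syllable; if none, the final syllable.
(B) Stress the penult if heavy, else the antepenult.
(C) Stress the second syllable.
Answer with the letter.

B

Rule A → syllable 1 (observed: 3).
Rule B → syllable 3 ✓.
Rule C → syllable 2 (observed: 3).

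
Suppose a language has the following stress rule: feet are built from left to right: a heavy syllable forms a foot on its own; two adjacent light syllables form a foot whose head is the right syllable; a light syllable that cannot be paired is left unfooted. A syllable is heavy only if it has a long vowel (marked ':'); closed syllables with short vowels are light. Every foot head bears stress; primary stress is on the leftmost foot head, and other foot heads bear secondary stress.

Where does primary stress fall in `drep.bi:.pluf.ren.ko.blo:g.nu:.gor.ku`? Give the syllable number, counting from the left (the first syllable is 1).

Weights: 1 drep L, 2 bi: H, 3 pluf L, 4 ren L, 5 ko L, 6 blo:g H, 7 nu: H, 8 gor L, 9 ku L.
Parse left to right (heavy = foot alone; LL = one foot; stranded L unfooted): drep (ˈbi:) (pluf.ˈren) ko (ˈblo:g) (ˈnu:) (gor.ˈku).
Foot heads: 2, 4, 6, 7, 9.
Primary stress on the leftmost head = syllable 2.
Primary stress: syllable 2 → drep.ˈbi:.pluf.ren.ko.blo:g.nu:.gor.ku.

2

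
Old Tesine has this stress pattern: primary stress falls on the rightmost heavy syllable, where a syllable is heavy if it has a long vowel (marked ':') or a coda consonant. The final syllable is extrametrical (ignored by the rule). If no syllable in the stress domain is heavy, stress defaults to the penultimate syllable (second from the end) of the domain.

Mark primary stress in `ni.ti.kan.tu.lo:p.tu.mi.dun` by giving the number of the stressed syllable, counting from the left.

5

The final syllable (8, dun) is extrametrical; the stress domain is syllables 1–7.
Weights: 1 ni L, 2 ti L, 3 kan H, 4 tu L, 5 lo:p H, 6 tu L, 7 mi L.
Heavy syllables in the domain: 3, 5. The rightmost is syllable 5 (lo:p).
Primary stress: syllable 5 → ni.ti.kan.tu.ˈlo:p.tu.mi.dun.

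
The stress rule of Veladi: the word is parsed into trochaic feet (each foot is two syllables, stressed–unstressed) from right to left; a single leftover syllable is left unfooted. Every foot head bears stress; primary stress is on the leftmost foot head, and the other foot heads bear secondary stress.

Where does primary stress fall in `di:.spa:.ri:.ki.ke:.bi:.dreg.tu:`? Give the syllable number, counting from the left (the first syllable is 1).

Parse right to left into trochaic (ˈσσ) feet: (ˈdi:.spa:) (ˈri:.ki) (ˈke:.bi:) (ˈdreg.tu:).
Foot heads (stressed positions): 1, 3, 5, 7.
End Rule Leftmost: primary stress on the leftmost head = syllable 1.
Primary stress: syllable 1 → ˈdi:.spa:.ri:.ki.ke:.bi:.dreg.tu:.

1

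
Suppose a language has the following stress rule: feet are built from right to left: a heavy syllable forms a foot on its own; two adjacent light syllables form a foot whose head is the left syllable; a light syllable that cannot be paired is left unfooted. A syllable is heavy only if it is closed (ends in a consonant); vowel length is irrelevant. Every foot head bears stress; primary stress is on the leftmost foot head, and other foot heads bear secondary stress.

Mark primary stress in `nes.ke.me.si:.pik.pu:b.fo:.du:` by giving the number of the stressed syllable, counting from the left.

Weights: 1 nes H, 2 ke L, 3 me L, 4 si: L, 5 pik H, 6 pu:b H, 7 fo: L, 8 du: L.
Parse right to left (heavy = foot alone; LL = one foot; stranded L unfooted): (ˈnes) ke (ˈme.si:) (ˈpik) (ˈpu:b) (ˈfo:.du:).
Foot heads: 1, 3, 5, 6, 7.
Primary stress on the leftmost head = syllable 1.
Primary stress: syllable 1 → ˈnes.ke.me.si:.pik.pu:b.fo:.du:.

1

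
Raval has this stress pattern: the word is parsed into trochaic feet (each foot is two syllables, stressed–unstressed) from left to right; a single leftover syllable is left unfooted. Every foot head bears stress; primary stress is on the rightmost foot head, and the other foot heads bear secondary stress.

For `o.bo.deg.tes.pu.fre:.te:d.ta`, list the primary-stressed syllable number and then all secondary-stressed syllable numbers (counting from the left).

Parse left to right into trochaic (ˈσσ) feet: (ˈo.bo) (ˈdeg.tes) (ˈpu.fre:) (ˈte:d.ta).
Foot heads (stressed positions): 1, 3, 5, 7.
End Rule Rightmost: primary stress on the rightmost head = syllable 7.
Secondary stress on 1, 3, 5: ˌo.bo.ˌdeg.tes.ˌpu.fre:.ˈte:d.ta.

primary 7, secondary 1, 3, 5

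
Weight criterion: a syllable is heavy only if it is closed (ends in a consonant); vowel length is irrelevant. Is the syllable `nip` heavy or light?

`nip`: short vowel, closed (coda /p/). Closed (coda /p/) → heavy.

heavy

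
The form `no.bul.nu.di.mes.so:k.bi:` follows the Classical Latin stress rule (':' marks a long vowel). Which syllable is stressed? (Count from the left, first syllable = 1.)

6

Classical Latin: stress the penult if heavy (long vowel or closed), else the antepenult.
Weights: 5 mes H, 6 so:k H, 7 bi: H.
The penult (syllable 6, so:k) is heavy, so it takes stress.
Stress on syllable 6: no.bul.nu.di.mes.ˈso:k.bi:.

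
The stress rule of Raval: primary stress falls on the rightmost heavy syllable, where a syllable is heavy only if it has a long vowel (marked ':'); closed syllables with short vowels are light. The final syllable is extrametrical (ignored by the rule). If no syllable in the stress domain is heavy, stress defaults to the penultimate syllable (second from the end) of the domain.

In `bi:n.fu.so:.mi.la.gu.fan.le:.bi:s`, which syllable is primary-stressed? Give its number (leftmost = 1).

The final syllable (9, bi:s) is extrametrical; the stress domain is syllables 1–8.
Weights: 1 bi:n H, 2 fu L, 3 so: H, 4 mi L, 5 la L, 6 gu L, 7 fan L, 8 le: H.
Heavy syllables in the domain: 1, 3, 8. The rightmost is syllable 8 (le:).
Primary stress: syllable 8 → bi:n.fu.so:.mi.la.gu.fan.ˈle:.bi:s.

8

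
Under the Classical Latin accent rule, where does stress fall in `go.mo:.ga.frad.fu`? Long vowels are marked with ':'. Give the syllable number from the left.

Classical Latin: stress the penult if heavy (long vowel or closed), else the antepenult.
Weights: 3 ga L, 4 frad H, 5 fu L.
The penult (syllable 4, frad) is heavy, so it takes stress.
Stress on syllable 4: go.mo:.ga.ˈfrad.fu.

4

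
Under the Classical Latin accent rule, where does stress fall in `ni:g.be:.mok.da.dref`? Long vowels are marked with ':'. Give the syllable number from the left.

Classical Latin: stress the penult if heavy (long vowel or closed), else the antepenult.
Weights: 3 mok H, 4 da L, 5 dref H.
The penult (syllable 4, da) is light, so stress falls on the antepenult (syllable 3, mok).
Stress on syllable 3: ni:g.be:.ˈmok.da.dref.

3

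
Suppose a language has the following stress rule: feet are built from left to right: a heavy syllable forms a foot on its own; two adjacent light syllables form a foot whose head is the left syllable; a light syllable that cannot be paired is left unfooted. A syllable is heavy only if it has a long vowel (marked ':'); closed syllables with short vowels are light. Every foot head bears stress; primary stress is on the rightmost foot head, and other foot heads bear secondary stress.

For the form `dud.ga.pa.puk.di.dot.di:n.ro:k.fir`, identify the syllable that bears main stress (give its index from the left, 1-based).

Weights: 1 dud L, 2 ga L, 3 pa L, 4 puk L, 5 di L, 6 dot L, 7 di:n H, 8 ro:k H, 9 fir L.
Parse left to right (heavy = foot alone; LL = one foot; stranded L unfooted): (ˈdud.ga) (ˈpa.puk) (ˈdi.dot) (ˈdi:n) (ˈro:k) fir.
Foot heads: 1, 3, 5, 7, 8.
Primary stress on the rightmost head = syllable 8.
Primary stress: syllable 8 → dud.ga.pa.puk.di.dot.di:n.ˈro:k.fir.

8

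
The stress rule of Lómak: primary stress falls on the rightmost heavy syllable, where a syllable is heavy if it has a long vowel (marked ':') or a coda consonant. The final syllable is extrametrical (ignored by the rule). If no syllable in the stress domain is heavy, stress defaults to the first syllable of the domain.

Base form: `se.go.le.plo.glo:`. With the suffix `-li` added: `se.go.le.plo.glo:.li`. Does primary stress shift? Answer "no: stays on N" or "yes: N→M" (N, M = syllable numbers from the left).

yes: 1→5

Base `se.go.le.plo.glo:` (5 syllables):
  The final syllable (5, glo:) is extrametrical; the stress domain is syllables 1–4.
  Weights: 1 se L, 2 go L, 3 le L, 4 plo L.
  No heavy syllable in the domain; default to the first syllable of the domain = syllable 1.
  → primary stress on syllable 1.
Suffixed `se.go.le.plo.glo:.li` (6 syllables):
  The final syllable (6, li) is extrametrical; the stress domain is syllables 1–5.
  Weights: 1 se L, 2 go L, 3 le L, 4 plo L, 5 glo: H.
  Heavy syllables in the domain: 5. The rightmost is syllable 5 (glo:).
  → primary stress on syllable 5.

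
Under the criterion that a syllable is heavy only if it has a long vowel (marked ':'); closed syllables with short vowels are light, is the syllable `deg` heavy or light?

light

`deg`: short vowel, closed (coda /g/). Short vowel → light.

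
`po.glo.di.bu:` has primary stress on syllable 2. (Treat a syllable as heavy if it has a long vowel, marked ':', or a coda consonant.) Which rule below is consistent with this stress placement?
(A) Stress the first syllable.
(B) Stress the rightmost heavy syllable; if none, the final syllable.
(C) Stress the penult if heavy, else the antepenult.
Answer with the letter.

Rule A → syllable 1 (observed: 2).
Rule B → syllable 4 (observed: 2).
Rule C → syllable 2 ✓.

C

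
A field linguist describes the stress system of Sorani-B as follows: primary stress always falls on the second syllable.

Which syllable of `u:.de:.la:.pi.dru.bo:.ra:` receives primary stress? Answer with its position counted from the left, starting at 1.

The word has 7 syllables; the second syllable is syllable 2 (de:).
Primary stress: syllable 2 → u:.ˈde:.la:.pi.dru.bo:.ra:.

2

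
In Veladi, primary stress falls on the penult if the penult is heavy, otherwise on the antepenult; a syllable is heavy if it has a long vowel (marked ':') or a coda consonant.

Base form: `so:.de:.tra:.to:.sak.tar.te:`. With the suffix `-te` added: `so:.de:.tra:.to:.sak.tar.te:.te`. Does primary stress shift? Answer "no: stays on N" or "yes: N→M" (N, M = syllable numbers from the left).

Base `so:.de:.tra:.to:.sak.tar.te:` (7 syllables):
  Weights: 5 sak H, 6 tar H, 7 te: H.
  The penult (syllable 6, tar) is heavy, so it takes stress.
  → primary stress on syllable 6.
Suffixed `so:.de:.tra:.to:.sak.tar.te:.te` (8 syllables):
  Weights: 6 tar H, 7 te: H, 8 te L.
  The penult (syllable 7, te:) is heavy, so it takes stress.
  → primary stress on syllable 7.

yes: 6→7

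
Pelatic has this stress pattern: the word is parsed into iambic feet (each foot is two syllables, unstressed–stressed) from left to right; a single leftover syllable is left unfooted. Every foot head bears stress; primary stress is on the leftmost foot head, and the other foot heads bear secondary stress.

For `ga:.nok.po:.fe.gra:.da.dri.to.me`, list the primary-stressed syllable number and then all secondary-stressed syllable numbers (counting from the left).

primary 2, secondary 4, 6, 8

Parse left to right into iambic (σˈσ) feet: (ga:.ˈnok) (po:.ˈfe) (gra:.ˈda) (dri.ˈto) me. Syllable 9 is left unfooted.
Foot heads (stressed positions): 2, 4, 6, 8.
End Rule Leftmost: primary stress on the leftmost head = syllable 2.
Secondary stress on 4, 6, 8: ga:.ˈnok.po:.ˌfe.gra:.ˌda.dri.ˌto.me.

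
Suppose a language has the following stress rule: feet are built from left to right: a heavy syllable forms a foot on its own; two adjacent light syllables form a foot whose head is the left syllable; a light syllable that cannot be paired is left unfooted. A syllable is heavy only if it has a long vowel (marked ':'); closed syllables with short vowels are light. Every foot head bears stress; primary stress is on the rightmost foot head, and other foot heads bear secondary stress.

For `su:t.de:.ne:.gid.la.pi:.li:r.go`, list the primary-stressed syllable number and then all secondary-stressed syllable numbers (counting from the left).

primary 7, secondary 1, 2, 3, 4, 6

Weights: 1 su:t H, 2 de: H, 3 ne: H, 4 gid L, 5 la L, 6 pi: H, 7 li:r H, 8 go L.
Parse left to right (heavy = foot alone; LL = one foot; stranded L unfooted): (ˈsu:t) (ˈde:) (ˈne:) (ˈgid.la) (ˈpi:) (ˈli:r) go.
Foot heads: 1, 2, 3, 4, 6, 7.
Primary stress on the rightmost head = syllable 7.
Secondary stress on 1, 2, 3, 4, 6: ˌsu:t.ˌde:.ˌne:.ˌgid.la.ˌpi:.ˈli:r.go.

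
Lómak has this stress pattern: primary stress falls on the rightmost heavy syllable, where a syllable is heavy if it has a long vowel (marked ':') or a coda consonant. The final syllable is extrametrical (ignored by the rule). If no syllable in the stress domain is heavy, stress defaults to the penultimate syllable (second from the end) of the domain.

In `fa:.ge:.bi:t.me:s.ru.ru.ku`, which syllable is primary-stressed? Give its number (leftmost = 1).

The final syllable (7, ku) is extrametrical; the stress domain is syllables 1–6.
Weights: 1 fa: H, 2 ge: H, 3 bi:t H, 4 me:s H, 5 ru L, 6 ru L.
Heavy syllables in the domain: 1, 2, 3, 4. The rightmost is syllable 4 (me:s).
Primary stress: syllable 4 → fa:.ge:.bi:t.ˈme:s.ru.ru.ku.

4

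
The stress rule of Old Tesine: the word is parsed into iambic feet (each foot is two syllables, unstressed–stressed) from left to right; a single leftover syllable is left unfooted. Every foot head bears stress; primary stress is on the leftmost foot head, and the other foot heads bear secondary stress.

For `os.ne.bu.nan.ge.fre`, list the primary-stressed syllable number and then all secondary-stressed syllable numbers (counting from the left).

primary 2, secondary 4, 6

Parse left to right into iambic (σˈσ) feet: (os.ˈne) (bu.ˈnan) (ge.ˈfre).
Foot heads (stressed positions): 2, 4, 6.
End Rule Leftmost: primary stress on the leftmost head = syllable 2.
Secondary stress on 4, 6: os.ˈne.bu.ˌnan.ge.ˌfre.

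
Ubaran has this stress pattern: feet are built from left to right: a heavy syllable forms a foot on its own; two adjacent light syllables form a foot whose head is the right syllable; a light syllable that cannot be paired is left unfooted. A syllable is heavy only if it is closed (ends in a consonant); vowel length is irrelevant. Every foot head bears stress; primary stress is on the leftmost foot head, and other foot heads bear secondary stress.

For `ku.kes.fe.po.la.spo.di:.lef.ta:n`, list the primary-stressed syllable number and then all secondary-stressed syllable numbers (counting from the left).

Weights: 1 ku L, 2 kes H, 3 fe L, 4 po L, 5 la L, 6 spo L, 7 di: L, 8 lef H, 9 ta:n H.
Parse left to right (heavy = foot alone; LL = one foot; stranded L unfooted): ku (ˈkes) (fe.ˈpo) (la.ˈspo) di: (ˈlef) (ˈta:n).
Foot heads: 2, 4, 6, 8, 9.
Primary stress on the leftmost head = syllable 2.
Secondary stress on 4, 6, 8, 9: ku.ˈkes.fe.ˌpo.la.ˌspo.di:.ˌlef.ˌta:n.

primary 2, secondary 4, 6, 8, 9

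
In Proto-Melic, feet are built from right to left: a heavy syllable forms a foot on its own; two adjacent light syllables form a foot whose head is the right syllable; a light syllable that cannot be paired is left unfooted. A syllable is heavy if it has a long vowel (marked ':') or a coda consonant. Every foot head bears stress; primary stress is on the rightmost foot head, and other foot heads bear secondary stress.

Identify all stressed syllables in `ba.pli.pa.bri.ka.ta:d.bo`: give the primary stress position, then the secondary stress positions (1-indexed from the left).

Weights: 1 ba L, 2 pli L, 3 pa L, 4 bri L, 5 ka L, 6 ta:d H, 7 bo L.
Parse right to left (heavy = foot alone; LL = one foot; stranded L unfooted): ba (pli.ˈpa) (bri.ˈka) (ˈta:d) bo.
Foot heads: 3, 5, 6.
Primary stress on the rightmost head = syllable 6.
Secondary stress on 3, 5: ba.pli.ˌpa.bri.ˌka.ˈta:d.bo.

primary 6, secondary 3, 5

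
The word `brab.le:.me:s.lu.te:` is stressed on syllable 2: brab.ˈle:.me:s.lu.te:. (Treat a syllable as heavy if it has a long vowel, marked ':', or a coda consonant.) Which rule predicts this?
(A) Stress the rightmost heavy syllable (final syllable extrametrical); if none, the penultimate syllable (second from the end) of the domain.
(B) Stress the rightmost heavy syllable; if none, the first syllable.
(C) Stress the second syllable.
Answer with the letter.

C

Rule A → syllable 3 (observed: 2).
Rule B → syllable 5 (observed: 2).
Rule C → syllable 2 ✓.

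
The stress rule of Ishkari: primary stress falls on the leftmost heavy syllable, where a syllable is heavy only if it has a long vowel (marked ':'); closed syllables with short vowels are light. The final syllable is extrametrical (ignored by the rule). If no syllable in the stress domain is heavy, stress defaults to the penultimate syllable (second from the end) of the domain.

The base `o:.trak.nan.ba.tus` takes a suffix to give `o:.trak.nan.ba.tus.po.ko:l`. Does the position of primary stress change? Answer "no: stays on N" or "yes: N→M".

no: stays on 1

Base `o:.trak.nan.ba.tus` (5 syllables):
  The final syllable (5, tus) is extrametrical; the stress domain is syllables 1–4.
  Weights: 1 o: H, 2 trak L, 3 nan L, 4 ba L.
  Heavy syllables in the domain: 1. The leftmost is syllable 1 (o:).
  → primary stress on syllable 1.
Suffixed `o:.trak.nan.ba.tus.po.ko:l` (7 syllables):
  The final syllable (7, ko:l) is extrametrical; the stress domain is syllables 1–6.
  Weights: 1 o: H, 2 trak L, 3 nan L, 4 ba L, 5 tus L, 6 po L.
  Heavy syllables in the domain: 1. The leftmost is syllable 1 (o:).
  → primary stress on syllable 1.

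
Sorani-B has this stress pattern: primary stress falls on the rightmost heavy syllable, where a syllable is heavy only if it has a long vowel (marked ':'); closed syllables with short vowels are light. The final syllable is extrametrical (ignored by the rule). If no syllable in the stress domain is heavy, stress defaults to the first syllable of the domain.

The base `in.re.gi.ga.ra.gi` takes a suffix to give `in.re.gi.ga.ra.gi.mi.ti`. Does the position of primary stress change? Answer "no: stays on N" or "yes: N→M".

no: stays on 1

Base `in.re.gi.ga.ra.gi` (6 syllables):
  The final syllable (6, gi) is extrametrical; the stress domain is syllables 1–5.
  Weights: 1 in L, 2 re L, 3 gi L, 4 ga L, 5 ra L.
  No heavy syllable in the domain; default to the first syllable of the domain = syllable 1.
  → primary stress on syllable 1.
Suffixed `in.re.gi.ga.ra.gi.mi.ti` (8 syllables):
  The final syllable (8, ti) is extrametrical; the stress domain is syllables 1–7.
  Weights: 1 in L, 2 re L, 3 gi L, 4 ga L, 5 ra L, 6 gi L, 7 mi L.
  No heavy syllable in the domain; default to the first syllable of the domain = syllable 1.
  → primary stress on syllable 1.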